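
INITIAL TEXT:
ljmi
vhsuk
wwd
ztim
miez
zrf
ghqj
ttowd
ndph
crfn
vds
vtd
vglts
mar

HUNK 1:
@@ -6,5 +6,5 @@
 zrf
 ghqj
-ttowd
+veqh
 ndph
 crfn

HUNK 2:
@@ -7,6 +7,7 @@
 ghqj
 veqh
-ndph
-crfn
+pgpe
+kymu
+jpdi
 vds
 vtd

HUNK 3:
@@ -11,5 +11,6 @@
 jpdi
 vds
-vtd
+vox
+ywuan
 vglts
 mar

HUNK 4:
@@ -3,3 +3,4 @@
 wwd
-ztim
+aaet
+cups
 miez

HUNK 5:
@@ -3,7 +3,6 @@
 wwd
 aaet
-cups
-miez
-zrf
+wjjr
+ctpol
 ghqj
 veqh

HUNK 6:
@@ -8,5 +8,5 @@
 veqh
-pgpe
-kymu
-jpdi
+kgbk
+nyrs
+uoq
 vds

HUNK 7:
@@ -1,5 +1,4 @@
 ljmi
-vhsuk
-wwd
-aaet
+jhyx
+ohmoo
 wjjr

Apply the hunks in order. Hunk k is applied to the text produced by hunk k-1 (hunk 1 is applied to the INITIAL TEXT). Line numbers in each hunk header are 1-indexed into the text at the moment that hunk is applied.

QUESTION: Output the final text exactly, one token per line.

Hunk 1: at line 6 remove [ttowd] add [veqh] -> 14 lines: ljmi vhsuk wwd ztim miez zrf ghqj veqh ndph crfn vds vtd vglts mar
Hunk 2: at line 7 remove [ndph,crfn] add [pgpe,kymu,jpdi] -> 15 lines: ljmi vhsuk wwd ztim miez zrf ghqj veqh pgpe kymu jpdi vds vtd vglts mar
Hunk 3: at line 11 remove [vtd] add [vox,ywuan] -> 16 lines: ljmi vhsuk wwd ztim miez zrf ghqj veqh pgpe kymu jpdi vds vox ywuan vglts mar
Hunk 4: at line 3 remove [ztim] add [aaet,cups] -> 17 lines: ljmi vhsuk wwd aaet cups miez zrf ghqj veqh pgpe kymu jpdi vds vox ywuan vglts mar
Hunk 5: at line 3 remove [cups,miez,zrf] add [wjjr,ctpol] -> 16 lines: ljmi vhsuk wwd aaet wjjr ctpol ghqj veqh pgpe kymu jpdi vds vox ywuan vglts mar
Hunk 6: at line 8 remove [pgpe,kymu,jpdi] add [kgbk,nyrs,uoq] -> 16 lines: ljmi vhsuk wwd aaet wjjr ctpol ghqj veqh kgbk nyrs uoq vds vox ywuan vglts mar
Hunk 7: at line 1 remove [vhsuk,wwd,aaet] add [jhyx,ohmoo] -> 15 lines: ljmi jhyx ohmoo wjjr ctpol ghqj veqh kgbk nyrs uoq vds vox ywuan vglts mar

Answer: ljmi
jhyx
ohmoo
wjjr
ctpol
ghqj
veqh
kgbk
nyrs
uoq
vds
vox
ywuan
vglts
mar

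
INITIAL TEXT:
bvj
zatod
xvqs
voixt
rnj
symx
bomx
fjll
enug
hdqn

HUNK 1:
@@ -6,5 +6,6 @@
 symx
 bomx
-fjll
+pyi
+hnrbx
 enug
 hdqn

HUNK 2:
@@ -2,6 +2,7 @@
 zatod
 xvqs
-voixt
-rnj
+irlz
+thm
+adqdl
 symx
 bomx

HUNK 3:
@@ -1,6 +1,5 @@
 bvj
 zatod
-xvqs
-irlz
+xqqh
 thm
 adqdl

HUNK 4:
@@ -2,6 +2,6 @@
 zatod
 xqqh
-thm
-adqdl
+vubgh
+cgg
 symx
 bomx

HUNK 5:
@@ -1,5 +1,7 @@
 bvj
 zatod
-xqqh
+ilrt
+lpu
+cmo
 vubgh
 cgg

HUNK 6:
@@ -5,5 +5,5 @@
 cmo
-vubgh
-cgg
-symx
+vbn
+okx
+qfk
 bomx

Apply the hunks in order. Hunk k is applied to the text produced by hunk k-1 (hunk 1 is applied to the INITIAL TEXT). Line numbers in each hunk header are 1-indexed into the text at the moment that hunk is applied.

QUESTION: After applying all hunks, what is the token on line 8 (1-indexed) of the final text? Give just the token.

Hunk 1: at line 6 remove [fjll] add [pyi,hnrbx] -> 11 lines: bvj zatod xvqs voixt rnj symx bomx pyi hnrbx enug hdqn
Hunk 2: at line 2 remove [voixt,rnj] add [irlz,thm,adqdl] -> 12 lines: bvj zatod xvqs irlz thm adqdl symx bomx pyi hnrbx enug hdqn
Hunk 3: at line 1 remove [xvqs,irlz] add [xqqh] -> 11 lines: bvj zatod xqqh thm adqdl symx bomx pyi hnrbx enug hdqn
Hunk 4: at line 2 remove [thm,adqdl] add [vubgh,cgg] -> 11 lines: bvj zatod xqqh vubgh cgg symx bomx pyi hnrbx enug hdqn
Hunk 5: at line 1 remove [xqqh] add [ilrt,lpu,cmo] -> 13 lines: bvj zatod ilrt lpu cmo vubgh cgg symx bomx pyi hnrbx enug hdqn
Hunk 6: at line 5 remove [vubgh,cgg,symx] add [vbn,okx,qfk] -> 13 lines: bvj zatod ilrt lpu cmo vbn okx qfk bomx pyi hnrbx enug hdqn
Final line 8: qfk

Answer: qfk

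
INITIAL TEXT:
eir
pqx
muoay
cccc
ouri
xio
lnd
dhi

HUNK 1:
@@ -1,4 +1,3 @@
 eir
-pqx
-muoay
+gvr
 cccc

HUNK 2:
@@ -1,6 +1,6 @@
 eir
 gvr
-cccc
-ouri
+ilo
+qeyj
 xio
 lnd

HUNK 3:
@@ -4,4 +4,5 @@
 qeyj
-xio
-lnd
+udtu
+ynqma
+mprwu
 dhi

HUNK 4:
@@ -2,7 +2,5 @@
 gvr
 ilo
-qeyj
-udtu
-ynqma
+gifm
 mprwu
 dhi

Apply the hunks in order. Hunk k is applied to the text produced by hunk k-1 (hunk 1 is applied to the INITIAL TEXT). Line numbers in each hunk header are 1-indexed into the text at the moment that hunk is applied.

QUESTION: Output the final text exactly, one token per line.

Answer: eir
gvr
ilo
gifm
mprwu
dhi

Derivation:
Hunk 1: at line 1 remove [pqx,muoay] add [gvr] -> 7 lines: eir gvr cccc ouri xio lnd dhi
Hunk 2: at line 1 remove [cccc,ouri] add [ilo,qeyj] -> 7 lines: eir gvr ilo qeyj xio lnd dhi
Hunk 3: at line 4 remove [xio,lnd] add [udtu,ynqma,mprwu] -> 8 lines: eir gvr ilo qeyj udtu ynqma mprwu dhi
Hunk 4: at line 2 remove [qeyj,udtu,ynqma] add [gifm] -> 6 lines: eir gvr ilo gifm mprwu dhi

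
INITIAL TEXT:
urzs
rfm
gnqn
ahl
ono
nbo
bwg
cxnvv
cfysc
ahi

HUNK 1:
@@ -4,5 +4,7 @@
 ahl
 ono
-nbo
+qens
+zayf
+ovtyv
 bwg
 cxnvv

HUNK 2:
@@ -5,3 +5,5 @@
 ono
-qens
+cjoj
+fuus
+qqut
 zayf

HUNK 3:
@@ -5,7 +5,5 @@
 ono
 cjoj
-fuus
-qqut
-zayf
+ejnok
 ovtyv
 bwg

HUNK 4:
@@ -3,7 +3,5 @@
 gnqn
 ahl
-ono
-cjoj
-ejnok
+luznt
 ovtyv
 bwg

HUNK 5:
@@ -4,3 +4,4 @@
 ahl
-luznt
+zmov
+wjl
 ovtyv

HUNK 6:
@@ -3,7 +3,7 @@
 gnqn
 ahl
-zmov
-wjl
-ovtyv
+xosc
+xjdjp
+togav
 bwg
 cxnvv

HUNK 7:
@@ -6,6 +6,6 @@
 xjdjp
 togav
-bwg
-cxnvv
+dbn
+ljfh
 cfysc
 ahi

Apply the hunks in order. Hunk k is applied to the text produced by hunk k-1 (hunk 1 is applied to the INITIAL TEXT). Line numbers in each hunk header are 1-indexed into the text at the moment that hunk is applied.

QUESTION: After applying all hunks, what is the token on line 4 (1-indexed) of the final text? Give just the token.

Hunk 1: at line 4 remove [nbo] add [qens,zayf,ovtyv] -> 12 lines: urzs rfm gnqn ahl ono qens zayf ovtyv bwg cxnvv cfysc ahi
Hunk 2: at line 5 remove [qens] add [cjoj,fuus,qqut] -> 14 lines: urzs rfm gnqn ahl ono cjoj fuus qqut zayf ovtyv bwg cxnvv cfysc ahi
Hunk 3: at line 5 remove [fuus,qqut,zayf] add [ejnok] -> 12 lines: urzs rfm gnqn ahl ono cjoj ejnok ovtyv bwg cxnvv cfysc ahi
Hunk 4: at line 3 remove [ono,cjoj,ejnok] add [luznt] -> 10 lines: urzs rfm gnqn ahl luznt ovtyv bwg cxnvv cfysc ahi
Hunk 5: at line 4 remove [luznt] add [zmov,wjl] -> 11 lines: urzs rfm gnqn ahl zmov wjl ovtyv bwg cxnvv cfysc ahi
Hunk 6: at line 3 remove [zmov,wjl,ovtyv] add [xosc,xjdjp,togav] -> 11 lines: urzs rfm gnqn ahl xosc xjdjp togav bwg cxnvv cfysc ahi
Hunk 7: at line 6 remove [bwg,cxnvv] add [dbn,ljfh] -> 11 lines: urzs rfm gnqn ahl xosc xjdjp togav dbn ljfh cfysc ahi
Final line 4: ahl

Answer: ahl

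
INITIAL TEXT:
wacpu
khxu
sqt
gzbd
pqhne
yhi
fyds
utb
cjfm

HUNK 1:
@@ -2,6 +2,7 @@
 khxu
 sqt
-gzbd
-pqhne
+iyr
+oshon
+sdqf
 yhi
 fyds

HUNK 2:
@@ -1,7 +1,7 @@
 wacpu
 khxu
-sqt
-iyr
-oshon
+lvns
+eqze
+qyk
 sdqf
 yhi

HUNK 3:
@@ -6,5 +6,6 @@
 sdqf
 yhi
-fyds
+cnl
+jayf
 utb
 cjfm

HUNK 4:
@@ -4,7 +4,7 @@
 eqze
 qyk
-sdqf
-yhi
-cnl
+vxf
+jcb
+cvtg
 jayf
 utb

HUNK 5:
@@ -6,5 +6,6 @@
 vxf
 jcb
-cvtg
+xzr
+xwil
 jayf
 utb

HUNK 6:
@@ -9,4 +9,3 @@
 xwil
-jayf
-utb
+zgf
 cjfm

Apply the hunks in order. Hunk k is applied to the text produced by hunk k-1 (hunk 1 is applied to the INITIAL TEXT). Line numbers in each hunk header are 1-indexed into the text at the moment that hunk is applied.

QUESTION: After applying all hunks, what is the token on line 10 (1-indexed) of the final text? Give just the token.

Hunk 1: at line 2 remove [gzbd,pqhne] add [iyr,oshon,sdqf] -> 10 lines: wacpu khxu sqt iyr oshon sdqf yhi fyds utb cjfm
Hunk 2: at line 1 remove [sqt,iyr,oshon] add [lvns,eqze,qyk] -> 10 lines: wacpu khxu lvns eqze qyk sdqf yhi fyds utb cjfm
Hunk 3: at line 6 remove [fyds] add [cnl,jayf] -> 11 lines: wacpu khxu lvns eqze qyk sdqf yhi cnl jayf utb cjfm
Hunk 4: at line 4 remove [sdqf,yhi,cnl] add [vxf,jcb,cvtg] -> 11 lines: wacpu khxu lvns eqze qyk vxf jcb cvtg jayf utb cjfm
Hunk 5: at line 6 remove [cvtg] add [xzr,xwil] -> 12 lines: wacpu khxu lvns eqze qyk vxf jcb xzr xwil jayf utb cjfm
Hunk 6: at line 9 remove [jayf,utb] add [zgf] -> 11 lines: wacpu khxu lvns eqze qyk vxf jcb xzr xwil zgf cjfm
Final line 10: zgf

Answer: zgf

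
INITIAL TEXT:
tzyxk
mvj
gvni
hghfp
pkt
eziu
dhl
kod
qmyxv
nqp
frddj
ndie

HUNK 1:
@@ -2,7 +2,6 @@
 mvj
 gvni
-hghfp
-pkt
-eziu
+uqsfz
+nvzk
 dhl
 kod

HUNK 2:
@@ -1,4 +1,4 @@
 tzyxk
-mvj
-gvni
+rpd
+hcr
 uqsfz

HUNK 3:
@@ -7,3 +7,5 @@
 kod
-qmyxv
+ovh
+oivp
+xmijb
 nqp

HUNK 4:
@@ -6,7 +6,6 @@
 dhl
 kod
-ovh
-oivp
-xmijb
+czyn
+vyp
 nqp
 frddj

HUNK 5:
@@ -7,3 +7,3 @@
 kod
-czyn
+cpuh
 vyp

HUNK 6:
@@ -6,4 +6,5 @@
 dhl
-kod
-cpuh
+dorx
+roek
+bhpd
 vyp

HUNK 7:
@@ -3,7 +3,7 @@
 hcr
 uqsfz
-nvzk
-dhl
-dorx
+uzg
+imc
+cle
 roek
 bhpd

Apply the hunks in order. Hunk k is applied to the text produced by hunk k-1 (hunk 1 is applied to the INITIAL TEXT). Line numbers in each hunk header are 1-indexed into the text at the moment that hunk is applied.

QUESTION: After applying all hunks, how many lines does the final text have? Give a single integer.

Hunk 1: at line 2 remove [hghfp,pkt,eziu] add [uqsfz,nvzk] -> 11 lines: tzyxk mvj gvni uqsfz nvzk dhl kod qmyxv nqp frddj ndie
Hunk 2: at line 1 remove [mvj,gvni] add [rpd,hcr] -> 11 lines: tzyxk rpd hcr uqsfz nvzk dhl kod qmyxv nqp frddj ndie
Hunk 3: at line 7 remove [qmyxv] add [ovh,oivp,xmijb] -> 13 lines: tzyxk rpd hcr uqsfz nvzk dhl kod ovh oivp xmijb nqp frddj ndie
Hunk 4: at line 6 remove [ovh,oivp,xmijb] add [czyn,vyp] -> 12 lines: tzyxk rpd hcr uqsfz nvzk dhl kod czyn vyp nqp frddj ndie
Hunk 5: at line 7 remove [czyn] add [cpuh] -> 12 lines: tzyxk rpd hcr uqsfz nvzk dhl kod cpuh vyp nqp frddj ndie
Hunk 6: at line 6 remove [kod,cpuh] add [dorx,roek,bhpd] -> 13 lines: tzyxk rpd hcr uqsfz nvzk dhl dorx roek bhpd vyp nqp frddj ndie
Hunk 7: at line 3 remove [nvzk,dhl,dorx] add [uzg,imc,cle] -> 13 lines: tzyxk rpd hcr uqsfz uzg imc cle roek bhpd vyp nqp frddj ndie
Final line count: 13

Answer: 13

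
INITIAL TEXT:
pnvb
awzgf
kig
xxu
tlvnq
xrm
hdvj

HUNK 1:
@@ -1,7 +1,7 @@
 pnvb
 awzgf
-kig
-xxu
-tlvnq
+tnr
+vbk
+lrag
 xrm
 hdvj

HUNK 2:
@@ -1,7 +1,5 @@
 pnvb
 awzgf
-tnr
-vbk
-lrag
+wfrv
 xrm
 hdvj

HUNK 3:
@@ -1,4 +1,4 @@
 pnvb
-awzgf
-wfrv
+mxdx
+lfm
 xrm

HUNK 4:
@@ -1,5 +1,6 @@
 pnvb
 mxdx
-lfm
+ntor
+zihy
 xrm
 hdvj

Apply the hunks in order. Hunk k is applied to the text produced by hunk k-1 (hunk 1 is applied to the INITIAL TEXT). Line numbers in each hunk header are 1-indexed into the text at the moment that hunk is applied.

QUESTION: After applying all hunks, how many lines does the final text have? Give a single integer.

Hunk 1: at line 1 remove [kig,xxu,tlvnq] add [tnr,vbk,lrag] -> 7 lines: pnvb awzgf tnr vbk lrag xrm hdvj
Hunk 2: at line 1 remove [tnr,vbk,lrag] add [wfrv] -> 5 lines: pnvb awzgf wfrv xrm hdvj
Hunk 3: at line 1 remove [awzgf,wfrv] add [mxdx,lfm] -> 5 lines: pnvb mxdx lfm xrm hdvj
Hunk 4: at line 1 remove [lfm] add [ntor,zihy] -> 6 lines: pnvb mxdx ntor zihy xrm hdvj
Final line count: 6

Answer: 6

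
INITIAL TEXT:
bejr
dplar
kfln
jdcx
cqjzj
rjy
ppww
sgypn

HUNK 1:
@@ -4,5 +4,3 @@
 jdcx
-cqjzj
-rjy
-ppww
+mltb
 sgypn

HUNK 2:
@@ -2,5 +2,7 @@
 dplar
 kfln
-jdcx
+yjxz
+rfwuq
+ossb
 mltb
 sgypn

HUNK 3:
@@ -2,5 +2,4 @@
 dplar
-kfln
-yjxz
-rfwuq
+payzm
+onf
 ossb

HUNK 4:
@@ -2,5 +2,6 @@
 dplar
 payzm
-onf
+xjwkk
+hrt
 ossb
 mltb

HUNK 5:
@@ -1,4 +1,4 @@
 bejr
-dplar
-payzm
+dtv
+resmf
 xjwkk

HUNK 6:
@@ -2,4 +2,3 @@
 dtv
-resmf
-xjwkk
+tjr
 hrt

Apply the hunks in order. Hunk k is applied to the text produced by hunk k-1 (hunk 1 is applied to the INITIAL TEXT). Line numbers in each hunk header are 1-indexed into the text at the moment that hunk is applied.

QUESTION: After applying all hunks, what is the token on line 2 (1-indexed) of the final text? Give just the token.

Hunk 1: at line 4 remove [cqjzj,rjy,ppww] add [mltb] -> 6 lines: bejr dplar kfln jdcx mltb sgypn
Hunk 2: at line 2 remove [jdcx] add [yjxz,rfwuq,ossb] -> 8 lines: bejr dplar kfln yjxz rfwuq ossb mltb sgypn
Hunk 3: at line 2 remove [kfln,yjxz,rfwuq] add [payzm,onf] -> 7 lines: bejr dplar payzm onf ossb mltb sgypn
Hunk 4: at line 2 remove [onf] add [xjwkk,hrt] -> 8 lines: bejr dplar payzm xjwkk hrt ossb mltb sgypn
Hunk 5: at line 1 remove [dplar,payzm] add [dtv,resmf] -> 8 lines: bejr dtv resmf xjwkk hrt ossb mltb sgypn
Hunk 6: at line 2 remove [resmf,xjwkk] add [tjr] -> 7 lines: bejr dtv tjr hrt ossb mltb sgypn
Final line 2: dtv

Answer: dtv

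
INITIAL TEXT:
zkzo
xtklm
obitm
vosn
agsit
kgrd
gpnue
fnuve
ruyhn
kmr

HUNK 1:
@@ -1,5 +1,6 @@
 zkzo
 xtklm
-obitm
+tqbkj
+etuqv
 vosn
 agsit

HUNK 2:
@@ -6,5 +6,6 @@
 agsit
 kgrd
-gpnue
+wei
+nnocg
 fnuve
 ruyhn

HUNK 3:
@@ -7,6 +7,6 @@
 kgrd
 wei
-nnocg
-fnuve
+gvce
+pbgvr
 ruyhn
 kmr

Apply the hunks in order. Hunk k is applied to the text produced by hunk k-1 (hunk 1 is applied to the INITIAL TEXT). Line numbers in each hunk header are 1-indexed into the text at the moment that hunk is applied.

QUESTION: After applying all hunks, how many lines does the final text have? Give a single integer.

Answer: 12

Derivation:
Hunk 1: at line 1 remove [obitm] add [tqbkj,etuqv] -> 11 lines: zkzo xtklm tqbkj etuqv vosn agsit kgrd gpnue fnuve ruyhn kmr
Hunk 2: at line 6 remove [gpnue] add [wei,nnocg] -> 12 lines: zkzo xtklm tqbkj etuqv vosn agsit kgrd wei nnocg fnuve ruyhn kmr
Hunk 3: at line 7 remove [nnocg,fnuve] add [gvce,pbgvr] -> 12 lines: zkzo xtklm tqbkj etuqv vosn agsit kgrd wei gvce pbgvr ruyhn kmr
Final line count: 12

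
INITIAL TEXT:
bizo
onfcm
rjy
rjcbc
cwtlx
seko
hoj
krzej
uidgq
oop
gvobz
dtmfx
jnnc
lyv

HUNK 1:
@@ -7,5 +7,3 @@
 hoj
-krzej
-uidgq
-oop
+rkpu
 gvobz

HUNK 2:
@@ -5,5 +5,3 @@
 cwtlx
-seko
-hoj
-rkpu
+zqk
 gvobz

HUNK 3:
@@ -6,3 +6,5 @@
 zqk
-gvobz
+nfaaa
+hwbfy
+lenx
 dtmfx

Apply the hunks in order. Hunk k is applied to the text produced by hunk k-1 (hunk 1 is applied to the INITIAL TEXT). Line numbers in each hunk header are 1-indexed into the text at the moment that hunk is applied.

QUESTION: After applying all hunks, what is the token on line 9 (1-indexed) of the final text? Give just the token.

Hunk 1: at line 7 remove [krzej,uidgq,oop] add [rkpu] -> 12 lines: bizo onfcm rjy rjcbc cwtlx seko hoj rkpu gvobz dtmfx jnnc lyv
Hunk 2: at line 5 remove [seko,hoj,rkpu] add [zqk] -> 10 lines: bizo onfcm rjy rjcbc cwtlx zqk gvobz dtmfx jnnc lyv
Hunk 3: at line 6 remove [gvobz] add [nfaaa,hwbfy,lenx] -> 12 lines: bizo onfcm rjy rjcbc cwtlx zqk nfaaa hwbfy lenx dtmfx jnnc lyv
Final line 9: lenx

Answer: lenx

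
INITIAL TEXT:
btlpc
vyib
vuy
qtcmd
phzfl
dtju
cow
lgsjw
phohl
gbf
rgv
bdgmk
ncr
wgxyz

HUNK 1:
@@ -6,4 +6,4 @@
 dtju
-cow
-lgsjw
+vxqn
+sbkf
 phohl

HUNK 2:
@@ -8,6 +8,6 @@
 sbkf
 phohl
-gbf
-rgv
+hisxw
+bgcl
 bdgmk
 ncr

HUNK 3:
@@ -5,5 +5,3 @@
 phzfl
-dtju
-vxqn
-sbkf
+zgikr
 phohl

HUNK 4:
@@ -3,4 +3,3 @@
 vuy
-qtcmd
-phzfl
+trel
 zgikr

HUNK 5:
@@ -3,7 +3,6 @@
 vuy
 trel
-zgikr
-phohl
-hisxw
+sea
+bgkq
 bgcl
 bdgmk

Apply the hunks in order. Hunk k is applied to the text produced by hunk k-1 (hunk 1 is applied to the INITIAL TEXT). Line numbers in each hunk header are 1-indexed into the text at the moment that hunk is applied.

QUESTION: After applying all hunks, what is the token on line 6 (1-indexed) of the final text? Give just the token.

Hunk 1: at line 6 remove [cow,lgsjw] add [vxqn,sbkf] -> 14 lines: btlpc vyib vuy qtcmd phzfl dtju vxqn sbkf phohl gbf rgv bdgmk ncr wgxyz
Hunk 2: at line 8 remove [gbf,rgv] add [hisxw,bgcl] -> 14 lines: btlpc vyib vuy qtcmd phzfl dtju vxqn sbkf phohl hisxw bgcl bdgmk ncr wgxyz
Hunk 3: at line 5 remove [dtju,vxqn,sbkf] add [zgikr] -> 12 lines: btlpc vyib vuy qtcmd phzfl zgikr phohl hisxw bgcl bdgmk ncr wgxyz
Hunk 4: at line 3 remove [qtcmd,phzfl] add [trel] -> 11 lines: btlpc vyib vuy trel zgikr phohl hisxw bgcl bdgmk ncr wgxyz
Hunk 5: at line 3 remove [zgikr,phohl,hisxw] add [sea,bgkq] -> 10 lines: btlpc vyib vuy trel sea bgkq bgcl bdgmk ncr wgxyz
Final line 6: bgkq

Answer: bgkq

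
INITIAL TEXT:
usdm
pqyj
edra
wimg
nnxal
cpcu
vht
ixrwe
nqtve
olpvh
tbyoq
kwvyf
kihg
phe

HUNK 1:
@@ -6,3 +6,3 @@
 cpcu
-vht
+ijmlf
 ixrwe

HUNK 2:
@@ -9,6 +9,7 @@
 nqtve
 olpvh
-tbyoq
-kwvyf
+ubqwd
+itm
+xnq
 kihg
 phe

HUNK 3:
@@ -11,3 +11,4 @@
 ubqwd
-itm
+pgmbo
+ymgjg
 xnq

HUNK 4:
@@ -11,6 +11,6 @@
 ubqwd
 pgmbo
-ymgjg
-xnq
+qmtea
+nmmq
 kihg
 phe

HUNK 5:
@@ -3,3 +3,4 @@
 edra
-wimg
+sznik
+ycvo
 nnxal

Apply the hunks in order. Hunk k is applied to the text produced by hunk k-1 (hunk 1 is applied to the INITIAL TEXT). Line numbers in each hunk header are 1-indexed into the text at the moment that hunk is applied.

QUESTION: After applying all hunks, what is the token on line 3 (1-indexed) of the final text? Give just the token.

Hunk 1: at line 6 remove [vht] add [ijmlf] -> 14 lines: usdm pqyj edra wimg nnxal cpcu ijmlf ixrwe nqtve olpvh tbyoq kwvyf kihg phe
Hunk 2: at line 9 remove [tbyoq,kwvyf] add [ubqwd,itm,xnq] -> 15 lines: usdm pqyj edra wimg nnxal cpcu ijmlf ixrwe nqtve olpvh ubqwd itm xnq kihg phe
Hunk 3: at line 11 remove [itm] add [pgmbo,ymgjg] -> 16 lines: usdm pqyj edra wimg nnxal cpcu ijmlf ixrwe nqtve olpvh ubqwd pgmbo ymgjg xnq kihg phe
Hunk 4: at line 11 remove [ymgjg,xnq] add [qmtea,nmmq] -> 16 lines: usdm pqyj edra wimg nnxal cpcu ijmlf ixrwe nqtve olpvh ubqwd pgmbo qmtea nmmq kihg phe
Hunk 5: at line 3 remove [wimg] add [sznik,ycvo] -> 17 lines: usdm pqyj edra sznik ycvo nnxal cpcu ijmlf ixrwe nqtve olpvh ubqwd pgmbo qmtea nmmq kihg phe
Final line 3: edra

Answer: edra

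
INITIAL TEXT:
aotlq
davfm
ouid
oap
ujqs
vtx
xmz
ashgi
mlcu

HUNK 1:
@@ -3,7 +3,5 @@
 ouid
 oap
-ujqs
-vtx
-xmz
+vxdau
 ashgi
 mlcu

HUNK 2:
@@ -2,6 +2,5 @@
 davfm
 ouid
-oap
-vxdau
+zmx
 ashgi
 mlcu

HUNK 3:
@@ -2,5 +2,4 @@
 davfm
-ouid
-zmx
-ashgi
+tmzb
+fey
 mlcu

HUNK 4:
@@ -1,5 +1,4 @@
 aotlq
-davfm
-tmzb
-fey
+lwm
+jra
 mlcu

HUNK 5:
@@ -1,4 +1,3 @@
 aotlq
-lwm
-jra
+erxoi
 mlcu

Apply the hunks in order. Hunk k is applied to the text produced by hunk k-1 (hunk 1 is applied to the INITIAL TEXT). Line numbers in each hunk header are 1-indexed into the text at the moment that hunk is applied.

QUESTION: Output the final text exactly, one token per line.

Hunk 1: at line 3 remove [ujqs,vtx,xmz] add [vxdau] -> 7 lines: aotlq davfm ouid oap vxdau ashgi mlcu
Hunk 2: at line 2 remove [oap,vxdau] add [zmx] -> 6 lines: aotlq davfm ouid zmx ashgi mlcu
Hunk 3: at line 2 remove [ouid,zmx,ashgi] add [tmzb,fey] -> 5 lines: aotlq davfm tmzb fey mlcu
Hunk 4: at line 1 remove [davfm,tmzb,fey] add [lwm,jra] -> 4 lines: aotlq lwm jra mlcu
Hunk 5: at line 1 remove [lwm,jra] add [erxoi] -> 3 lines: aotlq erxoi mlcu

Answer: aotlq
erxoi
mlcu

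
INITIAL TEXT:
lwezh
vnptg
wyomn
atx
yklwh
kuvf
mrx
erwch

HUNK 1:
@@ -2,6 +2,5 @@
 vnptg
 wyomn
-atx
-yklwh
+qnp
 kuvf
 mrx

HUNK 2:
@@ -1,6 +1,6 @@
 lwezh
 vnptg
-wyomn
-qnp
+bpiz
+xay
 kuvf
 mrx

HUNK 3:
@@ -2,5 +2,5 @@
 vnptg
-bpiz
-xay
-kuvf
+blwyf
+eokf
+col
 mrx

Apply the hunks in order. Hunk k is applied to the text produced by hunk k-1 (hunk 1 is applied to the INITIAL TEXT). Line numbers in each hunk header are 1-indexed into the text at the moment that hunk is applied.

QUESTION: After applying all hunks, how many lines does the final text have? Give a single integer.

Hunk 1: at line 2 remove [atx,yklwh] add [qnp] -> 7 lines: lwezh vnptg wyomn qnp kuvf mrx erwch
Hunk 2: at line 1 remove [wyomn,qnp] add [bpiz,xay] -> 7 lines: lwezh vnptg bpiz xay kuvf mrx erwch
Hunk 3: at line 2 remove [bpiz,xay,kuvf] add [blwyf,eokf,col] -> 7 lines: lwezh vnptg blwyf eokf col mrx erwch
Final line count: 7

Answer: 7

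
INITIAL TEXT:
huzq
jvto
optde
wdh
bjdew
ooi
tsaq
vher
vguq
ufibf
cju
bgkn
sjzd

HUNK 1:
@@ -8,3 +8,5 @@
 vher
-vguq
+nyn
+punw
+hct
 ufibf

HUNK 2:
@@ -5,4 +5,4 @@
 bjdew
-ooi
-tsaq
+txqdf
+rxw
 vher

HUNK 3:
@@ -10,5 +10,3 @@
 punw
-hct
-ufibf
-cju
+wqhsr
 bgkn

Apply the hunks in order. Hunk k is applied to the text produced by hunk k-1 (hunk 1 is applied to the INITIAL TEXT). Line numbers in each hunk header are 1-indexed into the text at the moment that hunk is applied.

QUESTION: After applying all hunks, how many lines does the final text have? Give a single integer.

Hunk 1: at line 8 remove [vguq] add [nyn,punw,hct] -> 15 lines: huzq jvto optde wdh bjdew ooi tsaq vher nyn punw hct ufibf cju bgkn sjzd
Hunk 2: at line 5 remove [ooi,tsaq] add [txqdf,rxw] -> 15 lines: huzq jvto optde wdh bjdew txqdf rxw vher nyn punw hct ufibf cju bgkn sjzd
Hunk 3: at line 10 remove [hct,ufibf,cju] add [wqhsr] -> 13 lines: huzq jvto optde wdh bjdew txqdf rxw vher nyn punw wqhsr bgkn sjzd
Final line count: 13

Answer: 13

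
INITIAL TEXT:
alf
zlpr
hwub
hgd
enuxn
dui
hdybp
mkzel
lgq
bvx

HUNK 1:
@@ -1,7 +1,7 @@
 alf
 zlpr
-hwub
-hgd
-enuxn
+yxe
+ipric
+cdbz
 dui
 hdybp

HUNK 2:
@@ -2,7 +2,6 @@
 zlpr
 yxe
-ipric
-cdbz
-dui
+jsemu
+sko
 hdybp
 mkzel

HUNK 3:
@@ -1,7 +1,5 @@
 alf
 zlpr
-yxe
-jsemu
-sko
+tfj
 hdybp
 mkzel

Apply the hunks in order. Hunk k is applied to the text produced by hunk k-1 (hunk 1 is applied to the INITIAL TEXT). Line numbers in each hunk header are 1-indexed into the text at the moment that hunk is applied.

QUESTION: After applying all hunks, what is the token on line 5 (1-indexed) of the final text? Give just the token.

Hunk 1: at line 1 remove [hwub,hgd,enuxn] add [yxe,ipric,cdbz] -> 10 lines: alf zlpr yxe ipric cdbz dui hdybp mkzel lgq bvx
Hunk 2: at line 2 remove [ipric,cdbz,dui] add [jsemu,sko] -> 9 lines: alf zlpr yxe jsemu sko hdybp mkzel lgq bvx
Hunk 3: at line 1 remove [yxe,jsemu,sko] add [tfj] -> 7 lines: alf zlpr tfj hdybp mkzel lgq bvx
Final line 5: mkzel

Answer: mkzel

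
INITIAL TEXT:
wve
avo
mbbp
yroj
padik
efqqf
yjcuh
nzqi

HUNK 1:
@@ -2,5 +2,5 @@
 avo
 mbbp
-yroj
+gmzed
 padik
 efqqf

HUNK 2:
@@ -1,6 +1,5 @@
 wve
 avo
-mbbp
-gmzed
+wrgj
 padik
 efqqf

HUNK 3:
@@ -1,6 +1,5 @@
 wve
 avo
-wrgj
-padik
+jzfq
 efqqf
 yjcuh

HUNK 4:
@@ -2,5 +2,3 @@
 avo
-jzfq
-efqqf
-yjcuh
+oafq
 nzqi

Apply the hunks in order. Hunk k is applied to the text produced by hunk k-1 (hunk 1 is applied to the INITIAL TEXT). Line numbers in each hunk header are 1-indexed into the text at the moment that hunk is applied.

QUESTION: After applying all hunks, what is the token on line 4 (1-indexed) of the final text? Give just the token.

Hunk 1: at line 2 remove [yroj] add [gmzed] -> 8 lines: wve avo mbbp gmzed padik efqqf yjcuh nzqi
Hunk 2: at line 1 remove [mbbp,gmzed] add [wrgj] -> 7 lines: wve avo wrgj padik efqqf yjcuh nzqi
Hunk 3: at line 1 remove [wrgj,padik] add [jzfq] -> 6 lines: wve avo jzfq efqqf yjcuh nzqi
Hunk 4: at line 2 remove [jzfq,efqqf,yjcuh] add [oafq] -> 4 lines: wve avo oafq nzqi
Final line 4: nzqi

Answer: nzqi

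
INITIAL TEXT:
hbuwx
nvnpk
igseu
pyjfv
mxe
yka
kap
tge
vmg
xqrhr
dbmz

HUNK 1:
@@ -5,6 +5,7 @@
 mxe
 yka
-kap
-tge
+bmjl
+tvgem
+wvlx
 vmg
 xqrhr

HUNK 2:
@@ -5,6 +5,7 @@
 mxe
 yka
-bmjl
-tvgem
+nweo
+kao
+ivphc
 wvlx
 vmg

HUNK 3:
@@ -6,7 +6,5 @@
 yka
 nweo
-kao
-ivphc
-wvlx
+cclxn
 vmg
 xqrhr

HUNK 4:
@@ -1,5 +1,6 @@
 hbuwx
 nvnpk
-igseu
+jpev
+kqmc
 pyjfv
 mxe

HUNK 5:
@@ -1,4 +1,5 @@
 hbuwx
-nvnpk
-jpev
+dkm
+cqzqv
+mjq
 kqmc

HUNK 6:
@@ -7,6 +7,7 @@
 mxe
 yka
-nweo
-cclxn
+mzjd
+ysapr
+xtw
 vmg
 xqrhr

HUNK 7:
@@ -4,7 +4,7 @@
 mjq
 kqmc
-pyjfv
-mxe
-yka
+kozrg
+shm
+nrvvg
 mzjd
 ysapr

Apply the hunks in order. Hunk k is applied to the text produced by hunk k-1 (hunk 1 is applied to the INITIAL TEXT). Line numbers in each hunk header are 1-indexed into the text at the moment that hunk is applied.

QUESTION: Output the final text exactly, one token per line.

Hunk 1: at line 5 remove [kap,tge] add [bmjl,tvgem,wvlx] -> 12 lines: hbuwx nvnpk igseu pyjfv mxe yka bmjl tvgem wvlx vmg xqrhr dbmz
Hunk 2: at line 5 remove [bmjl,tvgem] add [nweo,kao,ivphc] -> 13 lines: hbuwx nvnpk igseu pyjfv mxe yka nweo kao ivphc wvlx vmg xqrhr dbmz
Hunk 3: at line 6 remove [kao,ivphc,wvlx] add [cclxn] -> 11 lines: hbuwx nvnpk igseu pyjfv mxe yka nweo cclxn vmg xqrhr dbmz
Hunk 4: at line 1 remove [igseu] add [jpev,kqmc] -> 12 lines: hbuwx nvnpk jpev kqmc pyjfv mxe yka nweo cclxn vmg xqrhr dbmz
Hunk 5: at line 1 remove [nvnpk,jpev] add [dkm,cqzqv,mjq] -> 13 lines: hbuwx dkm cqzqv mjq kqmc pyjfv mxe yka nweo cclxn vmg xqrhr dbmz
Hunk 6: at line 7 remove [nweo,cclxn] add [mzjd,ysapr,xtw] -> 14 lines: hbuwx dkm cqzqv mjq kqmc pyjfv mxe yka mzjd ysapr xtw vmg xqrhr dbmz
Hunk 7: at line 4 remove [pyjfv,mxe,yka] add [kozrg,shm,nrvvg] -> 14 lines: hbuwx dkm cqzqv mjq kqmc kozrg shm nrvvg mzjd ysapr xtw vmg xqrhr dbmz

Answer: hbuwx
dkm
cqzqv
mjq
kqmc
kozrg
shm
nrvvg
mzjd
ysapr
xtw
vmg
xqrhr
dbmz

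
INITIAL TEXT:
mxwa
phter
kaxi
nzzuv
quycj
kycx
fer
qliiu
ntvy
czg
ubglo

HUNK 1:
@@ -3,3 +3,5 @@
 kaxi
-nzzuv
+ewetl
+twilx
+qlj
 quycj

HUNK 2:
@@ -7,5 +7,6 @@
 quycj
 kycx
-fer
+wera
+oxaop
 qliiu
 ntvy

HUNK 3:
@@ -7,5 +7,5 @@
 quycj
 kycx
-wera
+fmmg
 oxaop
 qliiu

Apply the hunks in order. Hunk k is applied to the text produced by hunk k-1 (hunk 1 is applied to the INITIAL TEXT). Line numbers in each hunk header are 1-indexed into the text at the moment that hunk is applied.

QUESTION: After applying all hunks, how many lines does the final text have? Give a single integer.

Hunk 1: at line 3 remove [nzzuv] add [ewetl,twilx,qlj] -> 13 lines: mxwa phter kaxi ewetl twilx qlj quycj kycx fer qliiu ntvy czg ubglo
Hunk 2: at line 7 remove [fer] add [wera,oxaop] -> 14 lines: mxwa phter kaxi ewetl twilx qlj quycj kycx wera oxaop qliiu ntvy czg ubglo
Hunk 3: at line 7 remove [wera] add [fmmg] -> 14 lines: mxwa phter kaxi ewetl twilx qlj quycj kycx fmmg oxaop qliiu ntvy czg ubglo
Final line count: 14

Answer: 14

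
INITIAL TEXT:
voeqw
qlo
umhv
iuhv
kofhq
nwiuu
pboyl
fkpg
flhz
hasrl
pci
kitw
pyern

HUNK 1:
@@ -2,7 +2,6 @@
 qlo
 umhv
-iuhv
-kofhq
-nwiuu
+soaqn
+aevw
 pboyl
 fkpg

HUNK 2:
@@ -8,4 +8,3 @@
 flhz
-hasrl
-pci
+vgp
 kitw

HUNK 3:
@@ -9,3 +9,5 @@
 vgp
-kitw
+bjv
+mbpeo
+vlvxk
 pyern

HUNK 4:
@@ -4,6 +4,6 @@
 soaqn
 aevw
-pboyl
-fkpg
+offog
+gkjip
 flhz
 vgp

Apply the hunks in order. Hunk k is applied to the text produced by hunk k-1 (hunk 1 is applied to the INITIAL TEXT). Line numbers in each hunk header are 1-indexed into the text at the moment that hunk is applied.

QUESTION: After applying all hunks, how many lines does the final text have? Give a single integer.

Answer: 13

Derivation:
Hunk 1: at line 2 remove [iuhv,kofhq,nwiuu] add [soaqn,aevw] -> 12 lines: voeqw qlo umhv soaqn aevw pboyl fkpg flhz hasrl pci kitw pyern
Hunk 2: at line 8 remove [hasrl,pci] add [vgp] -> 11 lines: voeqw qlo umhv soaqn aevw pboyl fkpg flhz vgp kitw pyern
Hunk 3: at line 9 remove [kitw] add [bjv,mbpeo,vlvxk] -> 13 lines: voeqw qlo umhv soaqn aevw pboyl fkpg flhz vgp bjv mbpeo vlvxk pyern
Hunk 4: at line 4 remove [pboyl,fkpg] add [offog,gkjip] -> 13 lines: voeqw qlo umhv soaqn aevw offog gkjip flhz vgp bjv mbpeo vlvxk pyern
Final line count: 13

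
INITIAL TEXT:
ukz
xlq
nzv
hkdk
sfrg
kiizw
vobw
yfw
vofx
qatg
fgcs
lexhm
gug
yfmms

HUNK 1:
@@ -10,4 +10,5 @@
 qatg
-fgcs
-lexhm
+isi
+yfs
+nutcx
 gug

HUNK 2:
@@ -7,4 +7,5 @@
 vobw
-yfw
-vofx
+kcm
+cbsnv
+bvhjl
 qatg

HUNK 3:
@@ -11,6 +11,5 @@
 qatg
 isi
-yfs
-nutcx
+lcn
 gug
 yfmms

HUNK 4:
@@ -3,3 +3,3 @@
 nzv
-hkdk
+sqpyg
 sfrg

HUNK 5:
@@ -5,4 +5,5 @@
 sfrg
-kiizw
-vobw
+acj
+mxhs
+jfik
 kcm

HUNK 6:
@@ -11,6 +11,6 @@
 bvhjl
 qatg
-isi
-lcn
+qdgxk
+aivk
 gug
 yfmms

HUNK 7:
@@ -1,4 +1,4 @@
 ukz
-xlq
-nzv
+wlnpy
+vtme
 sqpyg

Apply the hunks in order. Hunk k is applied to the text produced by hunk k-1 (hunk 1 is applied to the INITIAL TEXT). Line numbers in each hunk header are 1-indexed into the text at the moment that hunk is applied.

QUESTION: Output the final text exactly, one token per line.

Hunk 1: at line 10 remove [fgcs,lexhm] add [isi,yfs,nutcx] -> 15 lines: ukz xlq nzv hkdk sfrg kiizw vobw yfw vofx qatg isi yfs nutcx gug yfmms
Hunk 2: at line 7 remove [yfw,vofx] add [kcm,cbsnv,bvhjl] -> 16 lines: ukz xlq nzv hkdk sfrg kiizw vobw kcm cbsnv bvhjl qatg isi yfs nutcx gug yfmms
Hunk 3: at line 11 remove [yfs,nutcx] add [lcn] -> 15 lines: ukz xlq nzv hkdk sfrg kiizw vobw kcm cbsnv bvhjl qatg isi lcn gug yfmms
Hunk 4: at line 3 remove [hkdk] add [sqpyg] -> 15 lines: ukz xlq nzv sqpyg sfrg kiizw vobw kcm cbsnv bvhjl qatg isi lcn gug yfmms
Hunk 5: at line 5 remove [kiizw,vobw] add [acj,mxhs,jfik] -> 16 lines: ukz xlq nzv sqpyg sfrg acj mxhs jfik kcm cbsnv bvhjl qatg isi lcn gug yfmms
Hunk 6: at line 11 remove [isi,lcn] add [qdgxk,aivk] -> 16 lines: ukz xlq nzv sqpyg sfrg acj mxhs jfik kcm cbsnv bvhjl qatg qdgxk aivk gug yfmms
Hunk 7: at line 1 remove [xlq,nzv] add [wlnpy,vtme] -> 16 lines: ukz wlnpy vtme sqpyg sfrg acj mxhs jfik kcm cbsnv bvhjl qatg qdgxk aivk gug yfmms

Answer: ukz
wlnpy
vtme
sqpyg
sfrg
acj
mxhs
jfik
kcm
cbsnv
bvhjl
qatg
qdgxk
aivk
gug
yfmms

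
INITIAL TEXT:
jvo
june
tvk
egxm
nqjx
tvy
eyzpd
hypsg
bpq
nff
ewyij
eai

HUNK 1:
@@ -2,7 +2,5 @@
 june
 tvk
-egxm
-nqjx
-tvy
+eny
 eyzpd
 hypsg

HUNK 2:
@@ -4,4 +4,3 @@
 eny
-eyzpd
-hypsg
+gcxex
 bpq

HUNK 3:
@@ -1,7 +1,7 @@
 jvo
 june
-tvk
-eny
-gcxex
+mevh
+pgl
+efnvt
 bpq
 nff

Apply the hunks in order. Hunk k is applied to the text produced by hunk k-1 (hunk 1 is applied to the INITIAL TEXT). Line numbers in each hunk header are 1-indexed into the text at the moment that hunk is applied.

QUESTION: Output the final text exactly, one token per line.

Hunk 1: at line 2 remove [egxm,nqjx,tvy] add [eny] -> 10 lines: jvo june tvk eny eyzpd hypsg bpq nff ewyij eai
Hunk 2: at line 4 remove [eyzpd,hypsg] add [gcxex] -> 9 lines: jvo june tvk eny gcxex bpq nff ewyij eai
Hunk 3: at line 1 remove [tvk,eny,gcxex] add [mevh,pgl,efnvt] -> 9 lines: jvo june mevh pgl efnvt bpq nff ewyij eai

Answer: jvo
june
mevh
pgl
efnvt
bpq
nff
ewyij
eai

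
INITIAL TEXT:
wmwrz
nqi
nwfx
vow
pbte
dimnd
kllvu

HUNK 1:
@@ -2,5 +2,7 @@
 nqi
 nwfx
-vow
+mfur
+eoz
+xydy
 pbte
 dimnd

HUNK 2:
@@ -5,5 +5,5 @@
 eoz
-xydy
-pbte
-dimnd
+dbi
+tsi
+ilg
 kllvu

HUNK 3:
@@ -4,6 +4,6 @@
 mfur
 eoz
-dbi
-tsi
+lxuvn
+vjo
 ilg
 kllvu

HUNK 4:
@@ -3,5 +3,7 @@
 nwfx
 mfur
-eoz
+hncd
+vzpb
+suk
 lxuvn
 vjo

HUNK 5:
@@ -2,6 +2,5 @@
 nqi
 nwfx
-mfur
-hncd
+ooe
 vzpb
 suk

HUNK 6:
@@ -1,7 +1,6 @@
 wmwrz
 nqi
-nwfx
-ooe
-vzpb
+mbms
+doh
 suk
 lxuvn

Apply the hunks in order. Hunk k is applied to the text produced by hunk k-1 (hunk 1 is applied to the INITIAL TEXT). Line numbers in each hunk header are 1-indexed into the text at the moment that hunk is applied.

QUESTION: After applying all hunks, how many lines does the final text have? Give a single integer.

Hunk 1: at line 2 remove [vow] add [mfur,eoz,xydy] -> 9 lines: wmwrz nqi nwfx mfur eoz xydy pbte dimnd kllvu
Hunk 2: at line 5 remove [xydy,pbte,dimnd] add [dbi,tsi,ilg] -> 9 lines: wmwrz nqi nwfx mfur eoz dbi tsi ilg kllvu
Hunk 3: at line 4 remove [dbi,tsi] add [lxuvn,vjo] -> 9 lines: wmwrz nqi nwfx mfur eoz lxuvn vjo ilg kllvu
Hunk 4: at line 3 remove [eoz] add [hncd,vzpb,suk] -> 11 lines: wmwrz nqi nwfx mfur hncd vzpb suk lxuvn vjo ilg kllvu
Hunk 5: at line 2 remove [mfur,hncd] add [ooe] -> 10 lines: wmwrz nqi nwfx ooe vzpb suk lxuvn vjo ilg kllvu
Hunk 6: at line 1 remove [nwfx,ooe,vzpb] add [mbms,doh] -> 9 lines: wmwrz nqi mbms doh suk lxuvn vjo ilg kllvu
Final line count: 9

Answer: 9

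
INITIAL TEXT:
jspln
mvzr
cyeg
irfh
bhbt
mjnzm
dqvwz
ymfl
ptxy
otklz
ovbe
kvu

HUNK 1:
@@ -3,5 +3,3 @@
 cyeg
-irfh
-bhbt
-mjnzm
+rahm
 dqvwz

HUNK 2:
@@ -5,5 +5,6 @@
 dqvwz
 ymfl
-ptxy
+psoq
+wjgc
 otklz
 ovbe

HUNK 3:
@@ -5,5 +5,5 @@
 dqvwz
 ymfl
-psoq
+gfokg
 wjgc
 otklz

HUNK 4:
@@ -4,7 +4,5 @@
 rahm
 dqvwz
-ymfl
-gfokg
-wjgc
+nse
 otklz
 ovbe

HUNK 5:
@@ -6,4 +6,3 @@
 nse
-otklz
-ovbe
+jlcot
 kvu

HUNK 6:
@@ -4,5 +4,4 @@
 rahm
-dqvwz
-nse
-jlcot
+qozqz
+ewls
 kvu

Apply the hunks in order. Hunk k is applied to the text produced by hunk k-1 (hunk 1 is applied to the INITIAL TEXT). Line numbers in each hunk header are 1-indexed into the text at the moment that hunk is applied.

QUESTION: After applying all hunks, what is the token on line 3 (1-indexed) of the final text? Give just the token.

Answer: cyeg

Derivation:
Hunk 1: at line 3 remove [irfh,bhbt,mjnzm] add [rahm] -> 10 lines: jspln mvzr cyeg rahm dqvwz ymfl ptxy otklz ovbe kvu
Hunk 2: at line 5 remove [ptxy] add [psoq,wjgc] -> 11 lines: jspln mvzr cyeg rahm dqvwz ymfl psoq wjgc otklz ovbe kvu
Hunk 3: at line 5 remove [psoq] add [gfokg] -> 11 lines: jspln mvzr cyeg rahm dqvwz ymfl gfokg wjgc otklz ovbe kvu
Hunk 4: at line 4 remove [ymfl,gfokg,wjgc] add [nse] -> 9 lines: jspln mvzr cyeg rahm dqvwz nse otklz ovbe kvu
Hunk 5: at line 6 remove [otklz,ovbe] add [jlcot] -> 8 lines: jspln mvzr cyeg rahm dqvwz nse jlcot kvu
Hunk 6: at line 4 remove [dqvwz,nse,jlcot] add [qozqz,ewls] -> 7 lines: jspln mvzr cyeg rahm qozqz ewls kvu
Final line 3: cyeg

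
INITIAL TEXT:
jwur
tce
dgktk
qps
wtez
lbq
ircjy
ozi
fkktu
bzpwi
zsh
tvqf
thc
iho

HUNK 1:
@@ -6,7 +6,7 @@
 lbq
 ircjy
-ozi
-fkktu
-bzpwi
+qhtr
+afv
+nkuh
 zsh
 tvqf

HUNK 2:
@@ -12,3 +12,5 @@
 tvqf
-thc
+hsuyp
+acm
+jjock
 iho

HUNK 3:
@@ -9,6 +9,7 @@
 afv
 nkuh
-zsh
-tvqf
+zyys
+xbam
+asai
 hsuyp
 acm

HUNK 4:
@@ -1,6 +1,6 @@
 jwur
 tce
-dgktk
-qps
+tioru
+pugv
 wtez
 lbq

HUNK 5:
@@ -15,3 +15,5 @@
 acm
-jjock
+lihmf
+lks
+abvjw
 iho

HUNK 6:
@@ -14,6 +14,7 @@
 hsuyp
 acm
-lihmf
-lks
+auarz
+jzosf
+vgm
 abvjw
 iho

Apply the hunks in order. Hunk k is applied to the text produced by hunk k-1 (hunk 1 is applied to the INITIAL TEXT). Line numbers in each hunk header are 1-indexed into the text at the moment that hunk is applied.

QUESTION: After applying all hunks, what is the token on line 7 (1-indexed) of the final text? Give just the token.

Hunk 1: at line 6 remove [ozi,fkktu,bzpwi] add [qhtr,afv,nkuh] -> 14 lines: jwur tce dgktk qps wtez lbq ircjy qhtr afv nkuh zsh tvqf thc iho
Hunk 2: at line 12 remove [thc] add [hsuyp,acm,jjock] -> 16 lines: jwur tce dgktk qps wtez lbq ircjy qhtr afv nkuh zsh tvqf hsuyp acm jjock iho
Hunk 3: at line 9 remove [zsh,tvqf] add [zyys,xbam,asai] -> 17 lines: jwur tce dgktk qps wtez lbq ircjy qhtr afv nkuh zyys xbam asai hsuyp acm jjock iho
Hunk 4: at line 1 remove [dgktk,qps] add [tioru,pugv] -> 17 lines: jwur tce tioru pugv wtez lbq ircjy qhtr afv nkuh zyys xbam asai hsuyp acm jjock iho
Hunk 5: at line 15 remove [jjock] add [lihmf,lks,abvjw] -> 19 lines: jwur tce tioru pugv wtez lbq ircjy qhtr afv nkuh zyys xbam asai hsuyp acm lihmf lks abvjw iho
Hunk 6: at line 14 remove [lihmf,lks] add [auarz,jzosf,vgm] -> 20 lines: jwur tce tioru pugv wtez lbq ircjy qhtr afv nkuh zyys xbam asai hsuyp acm auarz jzosf vgm abvjw iho
Final line 7: ircjy

Answer: ircjy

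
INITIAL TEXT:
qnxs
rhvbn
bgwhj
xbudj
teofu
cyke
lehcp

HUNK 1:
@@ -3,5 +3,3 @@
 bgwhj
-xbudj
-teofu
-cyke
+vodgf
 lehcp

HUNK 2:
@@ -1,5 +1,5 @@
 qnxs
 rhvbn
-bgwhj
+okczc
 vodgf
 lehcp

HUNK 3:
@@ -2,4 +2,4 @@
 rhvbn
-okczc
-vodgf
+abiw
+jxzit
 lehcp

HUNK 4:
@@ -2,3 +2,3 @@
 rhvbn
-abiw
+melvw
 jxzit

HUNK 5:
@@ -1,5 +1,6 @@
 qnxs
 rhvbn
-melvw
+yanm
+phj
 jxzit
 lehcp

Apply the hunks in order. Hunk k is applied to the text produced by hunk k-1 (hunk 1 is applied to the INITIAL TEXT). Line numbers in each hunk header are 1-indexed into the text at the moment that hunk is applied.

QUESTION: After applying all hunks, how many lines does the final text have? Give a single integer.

Hunk 1: at line 3 remove [xbudj,teofu,cyke] add [vodgf] -> 5 lines: qnxs rhvbn bgwhj vodgf lehcp
Hunk 2: at line 1 remove [bgwhj] add [okczc] -> 5 lines: qnxs rhvbn okczc vodgf lehcp
Hunk 3: at line 2 remove [okczc,vodgf] add [abiw,jxzit] -> 5 lines: qnxs rhvbn abiw jxzit lehcp
Hunk 4: at line 2 remove [abiw] add [melvw] -> 5 lines: qnxs rhvbn melvw jxzit lehcp
Hunk 5: at line 1 remove [melvw] add [yanm,phj] -> 6 lines: qnxs rhvbn yanm phj jxzit lehcp
Final line count: 6

Answer: 6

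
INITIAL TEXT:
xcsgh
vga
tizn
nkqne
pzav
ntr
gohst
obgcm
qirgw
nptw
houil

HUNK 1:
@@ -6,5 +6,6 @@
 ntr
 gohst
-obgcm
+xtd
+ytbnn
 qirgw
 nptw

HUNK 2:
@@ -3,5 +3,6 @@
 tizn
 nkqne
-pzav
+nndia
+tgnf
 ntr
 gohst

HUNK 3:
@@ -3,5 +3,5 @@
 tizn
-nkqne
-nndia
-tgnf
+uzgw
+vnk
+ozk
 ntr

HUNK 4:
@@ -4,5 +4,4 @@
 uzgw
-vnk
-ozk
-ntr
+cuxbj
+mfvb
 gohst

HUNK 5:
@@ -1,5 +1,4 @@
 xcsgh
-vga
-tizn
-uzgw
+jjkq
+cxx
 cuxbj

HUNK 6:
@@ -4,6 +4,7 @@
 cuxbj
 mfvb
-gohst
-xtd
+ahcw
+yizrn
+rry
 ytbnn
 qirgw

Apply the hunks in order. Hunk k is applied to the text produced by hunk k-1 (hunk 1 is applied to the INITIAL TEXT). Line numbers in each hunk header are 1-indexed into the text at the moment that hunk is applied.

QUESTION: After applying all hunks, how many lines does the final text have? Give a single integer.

Answer: 12

Derivation:
Hunk 1: at line 6 remove [obgcm] add [xtd,ytbnn] -> 12 lines: xcsgh vga tizn nkqne pzav ntr gohst xtd ytbnn qirgw nptw houil
Hunk 2: at line 3 remove [pzav] add [nndia,tgnf] -> 13 lines: xcsgh vga tizn nkqne nndia tgnf ntr gohst xtd ytbnn qirgw nptw houil
Hunk 3: at line 3 remove [nkqne,nndia,tgnf] add [uzgw,vnk,ozk] -> 13 lines: xcsgh vga tizn uzgw vnk ozk ntr gohst xtd ytbnn qirgw nptw houil
Hunk 4: at line 4 remove [vnk,ozk,ntr] add [cuxbj,mfvb] -> 12 lines: xcsgh vga tizn uzgw cuxbj mfvb gohst xtd ytbnn qirgw nptw houil
Hunk 5: at line 1 remove [vga,tizn,uzgw] add [jjkq,cxx] -> 11 lines: xcsgh jjkq cxx cuxbj mfvb gohst xtd ytbnn qirgw nptw houil
Hunk 6: at line 4 remove [gohst,xtd] add [ahcw,yizrn,rry] -> 12 lines: xcsgh jjkq cxx cuxbj mfvb ahcw yizrn rry ytbnn qirgw nptw houil
Final line count: 12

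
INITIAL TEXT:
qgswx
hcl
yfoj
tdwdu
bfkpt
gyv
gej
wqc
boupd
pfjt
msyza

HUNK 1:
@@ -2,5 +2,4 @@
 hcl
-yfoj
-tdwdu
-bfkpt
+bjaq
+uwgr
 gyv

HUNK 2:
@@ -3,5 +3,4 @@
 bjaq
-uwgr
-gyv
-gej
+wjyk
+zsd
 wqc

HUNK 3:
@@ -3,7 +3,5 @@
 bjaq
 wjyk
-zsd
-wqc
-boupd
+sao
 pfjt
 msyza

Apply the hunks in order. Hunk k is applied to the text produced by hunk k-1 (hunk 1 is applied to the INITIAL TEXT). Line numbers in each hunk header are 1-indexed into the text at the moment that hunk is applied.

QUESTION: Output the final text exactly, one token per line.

Answer: qgswx
hcl
bjaq
wjyk
sao
pfjt
msyza

Derivation:
Hunk 1: at line 2 remove [yfoj,tdwdu,bfkpt] add [bjaq,uwgr] -> 10 lines: qgswx hcl bjaq uwgr gyv gej wqc boupd pfjt msyza
Hunk 2: at line 3 remove [uwgr,gyv,gej] add [wjyk,zsd] -> 9 lines: qgswx hcl bjaq wjyk zsd wqc boupd pfjt msyza
Hunk 3: at line 3 remove [zsd,wqc,boupd] add [sao] -> 7 lines: qgswx hcl bjaq wjyk sao pfjt msyza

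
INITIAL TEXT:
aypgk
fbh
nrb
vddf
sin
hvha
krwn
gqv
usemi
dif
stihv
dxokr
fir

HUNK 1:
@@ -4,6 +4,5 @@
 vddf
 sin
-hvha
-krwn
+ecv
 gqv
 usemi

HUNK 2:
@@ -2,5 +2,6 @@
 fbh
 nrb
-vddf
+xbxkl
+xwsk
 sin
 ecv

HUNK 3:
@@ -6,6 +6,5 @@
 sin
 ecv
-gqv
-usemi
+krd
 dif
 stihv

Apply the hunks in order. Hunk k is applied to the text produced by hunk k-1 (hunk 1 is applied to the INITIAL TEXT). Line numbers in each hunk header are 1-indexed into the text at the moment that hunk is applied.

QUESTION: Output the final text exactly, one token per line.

Answer: aypgk
fbh
nrb
xbxkl
xwsk
sin
ecv
krd
dif
stihv
dxokr
fir

Derivation:
Hunk 1: at line 4 remove [hvha,krwn] add [ecv] -> 12 lines: aypgk fbh nrb vddf sin ecv gqv usemi dif stihv dxokr fir
Hunk 2: at line 2 remove [vddf] add [xbxkl,xwsk] -> 13 lines: aypgk fbh nrb xbxkl xwsk sin ecv gqv usemi dif stihv dxokr fir
Hunk 3: at line 6 remove [gqv,usemi] add [krd] -> 12 lines: aypgk fbh nrb xbxkl xwsk sin ecv krd dif stihv dxokr fir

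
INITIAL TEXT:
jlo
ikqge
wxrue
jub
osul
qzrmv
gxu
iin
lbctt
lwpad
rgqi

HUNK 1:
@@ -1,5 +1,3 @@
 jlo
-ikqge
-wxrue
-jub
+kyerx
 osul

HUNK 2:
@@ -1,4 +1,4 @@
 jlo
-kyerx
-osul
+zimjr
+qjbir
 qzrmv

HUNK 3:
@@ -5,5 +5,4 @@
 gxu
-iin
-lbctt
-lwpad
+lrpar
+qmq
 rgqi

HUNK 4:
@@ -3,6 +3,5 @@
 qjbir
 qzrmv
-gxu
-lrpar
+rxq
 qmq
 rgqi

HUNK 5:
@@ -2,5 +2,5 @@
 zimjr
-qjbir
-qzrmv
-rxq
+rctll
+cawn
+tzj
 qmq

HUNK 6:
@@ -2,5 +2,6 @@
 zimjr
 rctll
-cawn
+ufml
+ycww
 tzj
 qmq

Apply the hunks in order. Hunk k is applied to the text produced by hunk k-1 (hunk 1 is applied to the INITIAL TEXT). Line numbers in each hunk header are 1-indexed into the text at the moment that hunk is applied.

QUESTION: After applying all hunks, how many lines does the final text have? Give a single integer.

Answer: 8

Derivation:
Hunk 1: at line 1 remove [ikqge,wxrue,jub] add [kyerx] -> 9 lines: jlo kyerx osul qzrmv gxu iin lbctt lwpad rgqi
Hunk 2: at line 1 remove [kyerx,osul] add [zimjr,qjbir] -> 9 lines: jlo zimjr qjbir qzrmv gxu iin lbctt lwpad rgqi
Hunk 3: at line 5 remove [iin,lbctt,lwpad] add [lrpar,qmq] -> 8 lines: jlo zimjr qjbir qzrmv gxu lrpar qmq rgqi
Hunk 4: at line 3 remove [gxu,lrpar] add [rxq] -> 7 lines: jlo zimjr qjbir qzrmv rxq qmq rgqi
Hunk 5: at line 2 remove [qjbir,qzrmv,rxq] add [rctll,cawn,tzj] -> 7 lines: jlo zimjr rctll cawn tzj qmq rgqi
Hunk 6: at line 2 remove [cawn] add [ufml,ycww] -> 8 lines: jlo zimjr rctll ufml ycww tzj qmq rgqi
Final line count: 8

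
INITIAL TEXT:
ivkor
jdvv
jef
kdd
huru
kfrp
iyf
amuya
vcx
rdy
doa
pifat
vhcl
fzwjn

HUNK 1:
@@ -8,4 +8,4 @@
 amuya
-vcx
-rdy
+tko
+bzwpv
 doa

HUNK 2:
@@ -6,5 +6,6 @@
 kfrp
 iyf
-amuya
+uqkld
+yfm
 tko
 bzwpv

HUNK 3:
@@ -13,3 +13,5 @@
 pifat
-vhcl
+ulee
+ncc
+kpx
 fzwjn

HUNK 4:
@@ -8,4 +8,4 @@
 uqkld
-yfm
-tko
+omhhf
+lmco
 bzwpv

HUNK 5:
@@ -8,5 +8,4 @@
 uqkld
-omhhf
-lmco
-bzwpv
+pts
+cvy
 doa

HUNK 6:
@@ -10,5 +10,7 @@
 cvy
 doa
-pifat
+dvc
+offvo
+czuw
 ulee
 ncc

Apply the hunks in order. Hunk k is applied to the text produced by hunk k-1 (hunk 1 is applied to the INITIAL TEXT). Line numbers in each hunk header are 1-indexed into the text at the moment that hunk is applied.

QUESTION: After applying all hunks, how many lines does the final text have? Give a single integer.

Hunk 1: at line 8 remove [vcx,rdy] add [tko,bzwpv] -> 14 lines: ivkor jdvv jef kdd huru kfrp iyf amuya tko bzwpv doa pifat vhcl fzwjn
Hunk 2: at line 6 remove [amuya] add [uqkld,yfm] -> 15 lines: ivkor jdvv jef kdd huru kfrp iyf uqkld yfm tko bzwpv doa pifat vhcl fzwjn
Hunk 3: at line 13 remove [vhcl] add [ulee,ncc,kpx] -> 17 lines: ivkor jdvv jef kdd huru kfrp iyf uqkld yfm tko bzwpv doa pifat ulee ncc kpx fzwjn
Hunk 4: at line 8 remove [yfm,tko] add [omhhf,lmco] -> 17 lines: ivkor jdvv jef kdd huru kfrp iyf uqkld omhhf lmco bzwpv doa pifat ulee ncc kpx fzwjn
Hunk 5: at line 8 remove [omhhf,lmco,bzwpv] add [pts,cvy] -> 16 lines: ivkor jdvv jef kdd huru kfrp iyf uqkld pts cvy doa pifat ulee ncc kpx fzwjn
Hunk 6: at line 10 remove [pifat] add [dvc,offvo,czuw] -> 18 lines: ivkor jdvv jef kdd huru kfrp iyf uqkld pts cvy doa dvc offvo czuw ulee ncc kpx fzwjn
Final line count: 18

Answer: 18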